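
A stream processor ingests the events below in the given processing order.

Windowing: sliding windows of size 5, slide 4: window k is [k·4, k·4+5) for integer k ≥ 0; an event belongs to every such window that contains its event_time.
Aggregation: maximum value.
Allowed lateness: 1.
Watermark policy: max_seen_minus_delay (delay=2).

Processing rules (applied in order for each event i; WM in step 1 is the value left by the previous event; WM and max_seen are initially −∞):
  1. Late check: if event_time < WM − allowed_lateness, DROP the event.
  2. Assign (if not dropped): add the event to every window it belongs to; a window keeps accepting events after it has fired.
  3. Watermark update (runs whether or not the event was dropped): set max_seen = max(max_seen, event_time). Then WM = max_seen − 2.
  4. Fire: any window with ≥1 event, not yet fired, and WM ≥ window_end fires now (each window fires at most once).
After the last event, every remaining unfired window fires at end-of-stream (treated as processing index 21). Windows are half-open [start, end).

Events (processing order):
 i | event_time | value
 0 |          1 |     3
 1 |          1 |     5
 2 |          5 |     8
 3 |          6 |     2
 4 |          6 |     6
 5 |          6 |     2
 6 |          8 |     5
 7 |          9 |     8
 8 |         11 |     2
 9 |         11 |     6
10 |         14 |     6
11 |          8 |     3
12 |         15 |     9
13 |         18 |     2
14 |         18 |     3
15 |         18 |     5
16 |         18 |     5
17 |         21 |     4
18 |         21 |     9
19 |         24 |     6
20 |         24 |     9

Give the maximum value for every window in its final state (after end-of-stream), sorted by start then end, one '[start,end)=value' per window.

[0,5)=5 [4,9)=8 [8,13)=8 [12,17)=9 [16,21)=5 [20,25)=9 [24,29)=9

i=0 t=1 v=3: → [0,5); WM=-1
i=1 t=1 v=5: → [0,5); WM=-1
i=2 t=5 v=8: → [4,9); WM=3
i=3 t=6 v=2: → [4,9); WM=4
i=4 t=6 v=6: → [4,9); WM=4
i=5 t=6 v=2: → [4,9); WM=4
i=6 t=8 v=5: → [8,13),[4,9); WM=6; [0,5) fires=5
i=7 t=9 v=8: → [8,13); WM=7
i=8 t=11 v=2: → [8,13); WM=9; [4,9) fires=8
i=9 t=11 v=6: → [8,13); WM=9
i=10 t=14 v=6: → [12,17); WM=12
i=11 t=8 v=3: DROP (t<12-1); WM=12
i=12 t=15 v=9: → [12,17); WM=13; [8,13) fires=8
i=13 t=18 v=2: → [16,21); WM=16
i=14 t=18 v=3: → [16,21); WM=16
i=15 t=18 v=5: → [16,21); WM=16
i=16 t=18 v=5: → [16,21); WM=16
i=17 t=21 v=4: → [20,25); WM=19; [12,17) fires=9
i=18 t=21 v=9: → [20,25); WM=19
i=19 t=24 v=6: → [24,29),[20,25); WM=22; [16,21) fires=5
i=20 t=24 v=9: → [24,29),[20,25); WM=22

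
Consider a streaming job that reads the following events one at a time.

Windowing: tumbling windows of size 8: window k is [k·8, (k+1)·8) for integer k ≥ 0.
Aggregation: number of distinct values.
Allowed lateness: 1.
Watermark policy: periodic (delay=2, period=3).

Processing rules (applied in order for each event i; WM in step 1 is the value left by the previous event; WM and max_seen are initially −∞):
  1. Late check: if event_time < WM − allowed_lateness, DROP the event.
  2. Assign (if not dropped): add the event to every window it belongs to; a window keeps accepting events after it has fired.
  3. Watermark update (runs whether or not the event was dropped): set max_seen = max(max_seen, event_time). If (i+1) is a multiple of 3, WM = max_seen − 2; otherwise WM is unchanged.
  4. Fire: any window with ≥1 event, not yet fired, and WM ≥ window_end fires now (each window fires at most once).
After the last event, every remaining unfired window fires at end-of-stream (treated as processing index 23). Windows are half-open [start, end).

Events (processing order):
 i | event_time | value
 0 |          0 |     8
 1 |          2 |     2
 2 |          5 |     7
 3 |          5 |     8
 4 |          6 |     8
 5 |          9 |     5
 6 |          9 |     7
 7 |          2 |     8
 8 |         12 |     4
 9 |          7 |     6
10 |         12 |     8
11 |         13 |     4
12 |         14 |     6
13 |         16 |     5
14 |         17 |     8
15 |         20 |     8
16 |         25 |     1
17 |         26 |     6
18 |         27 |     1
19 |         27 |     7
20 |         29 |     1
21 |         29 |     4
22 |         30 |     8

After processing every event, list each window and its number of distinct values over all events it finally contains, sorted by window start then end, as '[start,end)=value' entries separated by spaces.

i=0 t=0 v=8: → [0,8); WM=−∞
i=1 t=2 v=2: → [0,8); WM=−∞
i=2 t=5 v=7: → [0,8); WM=3
i=3 t=5 v=8: → [0,8); WM=3
i=4 t=6 v=8: → [0,8); WM=3
i=5 t=9 v=5: → [8,16); WM=7
i=6 t=9 v=7: → [8,16); WM=7
i=7 t=2 v=8: DROP (t<7-1); WM=7
i=8 t=12 v=4: → [8,16); WM=10; [0,8) fires=3
i=9 t=7 v=6: DROP (t<10-1); WM=10
i=10 t=12 v=8: → [8,16); WM=10
i=11 t=13 v=4: → [8,16); WM=11
i=12 t=14 v=6: → [8,16); WM=11
i=13 t=16 v=5: → [16,24); WM=11
i=14 t=17 v=8: → [16,24); WM=15
i=15 t=20 v=8: → [16,24); WM=15
i=16 t=25 v=1: → [24,32); WM=15
i=17 t=26 v=6: → [24,32); WM=24; [8,16) fires=5 [16,24) fires=2
i=18 t=27 v=1: → [24,32); WM=24
i=19 t=27 v=7: → [24,32); WM=24
i=20 t=29 v=1: → [24,32); WM=27
i=21 t=29 v=4: → [24,32); WM=27
i=22 t=30 v=8: → [24,32); WM=27

[0,8)=3 [8,16)=5 [16,24)=2 [24,32)=5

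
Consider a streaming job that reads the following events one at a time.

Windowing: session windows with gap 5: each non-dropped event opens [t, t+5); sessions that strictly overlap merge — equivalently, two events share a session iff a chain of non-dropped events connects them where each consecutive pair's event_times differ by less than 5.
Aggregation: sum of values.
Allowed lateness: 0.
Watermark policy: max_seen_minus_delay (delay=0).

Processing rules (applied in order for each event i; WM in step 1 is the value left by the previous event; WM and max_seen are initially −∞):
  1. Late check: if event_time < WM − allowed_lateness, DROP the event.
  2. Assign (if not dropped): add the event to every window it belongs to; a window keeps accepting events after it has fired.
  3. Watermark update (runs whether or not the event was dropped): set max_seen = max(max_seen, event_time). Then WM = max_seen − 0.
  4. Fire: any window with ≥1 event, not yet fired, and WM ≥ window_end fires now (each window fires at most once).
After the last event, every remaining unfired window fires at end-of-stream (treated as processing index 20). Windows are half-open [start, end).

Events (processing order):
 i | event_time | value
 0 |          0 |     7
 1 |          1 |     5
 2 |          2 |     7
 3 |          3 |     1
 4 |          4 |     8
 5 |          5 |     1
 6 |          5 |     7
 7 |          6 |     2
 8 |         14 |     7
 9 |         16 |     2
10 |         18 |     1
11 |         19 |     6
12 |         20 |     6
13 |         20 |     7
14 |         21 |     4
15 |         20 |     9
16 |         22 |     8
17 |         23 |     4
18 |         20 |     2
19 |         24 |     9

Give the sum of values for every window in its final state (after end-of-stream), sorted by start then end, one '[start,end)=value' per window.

i=0 t=0 v=7: → [0,5); WM=0
i=1 t=1 v=5: → [0,6); WM=1
i=2 t=2 v=7: → [0,7); WM=2
i=3 t=3 v=1: → [0,8); WM=3
i=4 t=4 v=8: → [0,9); WM=4
i=5 t=5 v=1: → [0,10); WM=5
i=6 t=5 v=7: → [0,10); WM=5
i=7 t=6 v=2: → [0,11); WM=6
i=8 t=14 v=7: → [14,19); WM=14
i=9 t=16 v=2: → [14,21); WM=16
i=10 t=18 v=1: → [14,23); WM=18
i=11 t=19 v=6: → [14,24); WM=19
i=12 t=20 v=6: → [14,25); WM=20
i=13 t=20 v=7: → [14,25); WM=20
i=14 t=21 v=4: → [14,26); WM=21
i=15 t=20 v=9: DROP (t<21-0); WM=21
i=16 t=22 v=8: → [14,27); WM=22
i=17 t=23 v=4: → [14,28); WM=23
i=18 t=20 v=2: DROP (t<23-0); WM=23
i=19 t=24 v=9: → [14,29); WM=24

[0,11)=38 [14,29)=54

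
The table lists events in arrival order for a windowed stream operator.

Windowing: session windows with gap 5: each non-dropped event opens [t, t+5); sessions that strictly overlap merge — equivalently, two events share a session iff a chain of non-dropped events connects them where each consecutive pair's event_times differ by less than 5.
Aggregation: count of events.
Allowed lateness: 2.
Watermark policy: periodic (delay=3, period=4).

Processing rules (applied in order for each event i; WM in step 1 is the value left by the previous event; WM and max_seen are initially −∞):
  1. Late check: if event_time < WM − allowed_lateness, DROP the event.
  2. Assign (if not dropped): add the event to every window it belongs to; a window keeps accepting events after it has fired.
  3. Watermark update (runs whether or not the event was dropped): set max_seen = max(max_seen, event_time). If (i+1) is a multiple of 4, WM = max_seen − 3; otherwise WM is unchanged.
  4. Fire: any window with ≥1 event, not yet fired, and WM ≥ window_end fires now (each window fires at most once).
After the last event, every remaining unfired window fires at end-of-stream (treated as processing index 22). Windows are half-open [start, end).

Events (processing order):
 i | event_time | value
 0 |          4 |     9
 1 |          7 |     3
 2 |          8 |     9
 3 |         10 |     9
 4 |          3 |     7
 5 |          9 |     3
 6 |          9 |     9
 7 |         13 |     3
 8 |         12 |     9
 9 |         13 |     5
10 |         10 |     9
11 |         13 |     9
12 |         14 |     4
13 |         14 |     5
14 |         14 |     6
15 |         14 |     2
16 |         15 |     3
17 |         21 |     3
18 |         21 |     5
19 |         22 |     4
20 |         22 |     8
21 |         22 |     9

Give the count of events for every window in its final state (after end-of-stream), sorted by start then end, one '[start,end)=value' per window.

i=0 t=4 v=9: → [4,9); WM=−∞
i=1 t=7 v=3: → [4,12); WM=−∞
i=2 t=8 v=9: → [4,13); WM=−∞
i=3 t=10 v=9: → [4,15); WM=7
i=4 t=3 v=7: DROP (t<7-2); WM=7
i=5 t=9 v=3: → [4,15); WM=7
i=6 t=9 v=9: → [4,15); WM=7
i=7 t=13 v=3: → [4,18); WM=10
i=8 t=12 v=9: → [4,18); WM=10
i=9 t=13 v=5: → [4,18); WM=10
i=10 t=10 v=9: → [4,18); WM=10
i=11 t=13 v=9: → [4,18); WM=10
i=12 t=14 v=4: → [4,19); WM=10
i=13 t=14 v=5: → [4,19); WM=10
i=14 t=14 v=6: → [4,19); WM=10
i=15 t=14 v=2: → [4,19); WM=11
i=16 t=15 v=3: → [4,20); WM=11
i=17 t=21 v=3: → [21,26); WM=11
i=18 t=21 v=5: → [21,26); WM=11
i=19 t=22 v=4: → [21,27); WM=19
i=20 t=22 v=8: → [21,27); WM=19
i=21 t=22 v=9: → [21,27); WM=19

[4,20)=16 [21,27)=5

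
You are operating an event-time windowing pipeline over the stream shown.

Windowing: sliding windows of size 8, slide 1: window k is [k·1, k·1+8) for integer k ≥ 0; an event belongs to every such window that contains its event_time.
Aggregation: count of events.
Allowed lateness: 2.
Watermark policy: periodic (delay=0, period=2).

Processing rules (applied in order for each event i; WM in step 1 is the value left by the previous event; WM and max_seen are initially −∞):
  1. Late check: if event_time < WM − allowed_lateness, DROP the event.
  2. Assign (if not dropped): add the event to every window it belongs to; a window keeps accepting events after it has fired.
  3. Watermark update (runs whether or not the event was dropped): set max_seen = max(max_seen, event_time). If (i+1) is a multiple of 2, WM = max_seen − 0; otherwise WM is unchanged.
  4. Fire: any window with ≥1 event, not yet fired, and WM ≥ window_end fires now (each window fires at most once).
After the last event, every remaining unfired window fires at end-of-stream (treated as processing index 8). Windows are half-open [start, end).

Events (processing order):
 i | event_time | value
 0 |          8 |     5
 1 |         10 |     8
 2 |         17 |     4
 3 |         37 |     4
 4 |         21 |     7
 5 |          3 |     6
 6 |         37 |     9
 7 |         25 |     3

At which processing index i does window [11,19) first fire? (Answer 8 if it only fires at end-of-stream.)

i=0 t=8 v=5: → [8,16),[7,15),[6,14),[5,13),[4,12),[3,11),[2,10),[1,9); WM=−∞
i=1 t=10 v=8: → [10,18),[9,17),[8,16),[7,15),[6,14),[5,13),[4,12),[3,11); WM=10; [1,9) fires=1 [2,10) fires=1
i=2 t=17 v=4: → [17,25),[16,24),[15,23),[14,22),[13,21),[12,20),[11,19),[10,18); WM=10
i=3 t=37 v=4: → [37,45),[36,44),[35,43),[34,42),[33,41),[32,40),[31,39),[30,38); WM=37; [3,11) fires=2 [4,12) fires=2 [5,13) fires=2 [6,14) fires=2 [7,15) fires=2 [8,16) fires=2 [9,17) fires=1 [10,18) fires=2 [11,19) fires=1 [12,20) fires=1 [13,21) fires=1 [14,22) fires=1 [15,23) fires=1 [16,24) fires=1 [17,25) fires=1
i=4 t=21 v=7: DROP (t<37-2); WM=37
i=5 t=3 v=6: DROP (t<37-2); WM=37
i=6 t=37 v=9: → [37,45),[36,44),[35,43),[34,42),[33,41),[32,40),[31,39),[30,38); WM=37
i=7 t=25 v=3: DROP (t<37-2); WM=37

3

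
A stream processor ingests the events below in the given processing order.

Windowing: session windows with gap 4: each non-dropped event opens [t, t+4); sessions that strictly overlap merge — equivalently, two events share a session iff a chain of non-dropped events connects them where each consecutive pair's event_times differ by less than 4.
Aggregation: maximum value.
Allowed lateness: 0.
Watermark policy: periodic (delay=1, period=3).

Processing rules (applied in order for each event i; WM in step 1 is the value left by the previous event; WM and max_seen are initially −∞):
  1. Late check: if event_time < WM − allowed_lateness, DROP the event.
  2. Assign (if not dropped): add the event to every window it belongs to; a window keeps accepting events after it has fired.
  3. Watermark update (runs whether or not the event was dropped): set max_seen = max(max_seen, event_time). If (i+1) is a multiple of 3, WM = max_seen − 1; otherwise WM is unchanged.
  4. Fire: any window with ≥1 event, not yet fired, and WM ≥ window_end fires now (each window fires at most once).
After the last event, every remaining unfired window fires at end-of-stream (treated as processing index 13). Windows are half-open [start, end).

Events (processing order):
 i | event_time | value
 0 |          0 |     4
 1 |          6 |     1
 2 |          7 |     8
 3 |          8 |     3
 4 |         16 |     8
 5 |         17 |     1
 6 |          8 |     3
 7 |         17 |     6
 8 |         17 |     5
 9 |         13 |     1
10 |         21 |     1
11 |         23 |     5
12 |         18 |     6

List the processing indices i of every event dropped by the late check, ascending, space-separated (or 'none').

6 9 12

i=0 t=0 v=4: → [0,4); WM=−∞
i=1 t=6 v=1: → [6,10); WM=−∞
i=2 t=7 v=8: → [6,11); WM=6
i=3 t=8 v=3: → [6,12); WM=6
i=4 t=16 v=8: → [16,20); WM=6
i=5 t=17 v=1: → [16,21); WM=16
i=6 t=8 v=3: DROP (t<16-0); WM=16
i=7 t=17 v=6: → [16,21); WM=16
i=8 t=17 v=5: → [16,21); WM=16
i=9 t=13 v=1: DROP (t<16-0); WM=16
i=10 t=21 v=1: → [21,25); WM=16
i=11 t=23 v=5: → [21,27); WM=22
i=12 t=18 v=6: DROP (t<22-0); WM=22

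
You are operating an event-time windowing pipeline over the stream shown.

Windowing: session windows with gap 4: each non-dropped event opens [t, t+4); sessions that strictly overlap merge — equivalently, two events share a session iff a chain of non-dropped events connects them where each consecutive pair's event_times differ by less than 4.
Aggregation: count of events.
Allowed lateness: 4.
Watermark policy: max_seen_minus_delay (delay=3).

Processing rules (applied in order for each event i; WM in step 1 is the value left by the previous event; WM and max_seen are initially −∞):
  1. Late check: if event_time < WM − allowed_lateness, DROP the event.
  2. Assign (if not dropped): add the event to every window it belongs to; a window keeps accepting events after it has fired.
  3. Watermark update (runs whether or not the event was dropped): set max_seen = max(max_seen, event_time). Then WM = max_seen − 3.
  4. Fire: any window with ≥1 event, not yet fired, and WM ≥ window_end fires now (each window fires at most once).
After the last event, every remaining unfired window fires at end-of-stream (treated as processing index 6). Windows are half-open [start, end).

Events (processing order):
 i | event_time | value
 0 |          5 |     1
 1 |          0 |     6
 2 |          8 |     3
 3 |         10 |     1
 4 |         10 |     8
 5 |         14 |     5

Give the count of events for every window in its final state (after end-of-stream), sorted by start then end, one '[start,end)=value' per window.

i=0 t=5 v=1: → [5,9); WM=2
i=1 t=0 v=6: → [0,4); WM=2
i=2 t=8 v=3: → [5,12); WM=5
i=3 t=10 v=1: → [5,14); WM=7
i=4 t=10 v=8: → [5,14); WM=7
i=5 t=14 v=5: → [14,18); WM=11

[0,4)=1 [5,14)=4 [14,18)=1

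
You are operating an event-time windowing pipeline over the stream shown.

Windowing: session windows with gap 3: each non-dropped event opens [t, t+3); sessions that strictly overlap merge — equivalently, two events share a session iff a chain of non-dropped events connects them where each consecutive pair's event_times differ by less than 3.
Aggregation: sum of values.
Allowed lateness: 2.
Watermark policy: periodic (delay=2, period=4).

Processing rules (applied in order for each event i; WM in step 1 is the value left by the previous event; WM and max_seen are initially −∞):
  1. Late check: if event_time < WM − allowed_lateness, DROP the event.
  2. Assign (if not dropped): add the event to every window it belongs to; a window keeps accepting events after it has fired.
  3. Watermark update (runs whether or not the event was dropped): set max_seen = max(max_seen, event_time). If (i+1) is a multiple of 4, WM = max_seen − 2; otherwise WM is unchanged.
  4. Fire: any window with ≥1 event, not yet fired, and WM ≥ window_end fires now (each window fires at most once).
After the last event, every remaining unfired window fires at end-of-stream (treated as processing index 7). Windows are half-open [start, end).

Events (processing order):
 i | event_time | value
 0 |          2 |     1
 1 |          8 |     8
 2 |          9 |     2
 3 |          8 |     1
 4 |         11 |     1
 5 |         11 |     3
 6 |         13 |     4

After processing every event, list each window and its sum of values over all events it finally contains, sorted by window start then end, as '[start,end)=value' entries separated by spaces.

i=0 t=2 v=1: → [2,5); WM=−∞
i=1 t=8 v=8: → [8,11); WM=−∞
i=2 t=9 v=2: → [8,12); WM=−∞
i=3 t=8 v=1: → [8,12); WM=7
i=4 t=11 v=1: → [8,14); WM=7
i=5 t=11 v=3: → [8,14); WM=7
i=6 t=13 v=4: → [8,16); WM=7

[2,5)=1 [8,16)=19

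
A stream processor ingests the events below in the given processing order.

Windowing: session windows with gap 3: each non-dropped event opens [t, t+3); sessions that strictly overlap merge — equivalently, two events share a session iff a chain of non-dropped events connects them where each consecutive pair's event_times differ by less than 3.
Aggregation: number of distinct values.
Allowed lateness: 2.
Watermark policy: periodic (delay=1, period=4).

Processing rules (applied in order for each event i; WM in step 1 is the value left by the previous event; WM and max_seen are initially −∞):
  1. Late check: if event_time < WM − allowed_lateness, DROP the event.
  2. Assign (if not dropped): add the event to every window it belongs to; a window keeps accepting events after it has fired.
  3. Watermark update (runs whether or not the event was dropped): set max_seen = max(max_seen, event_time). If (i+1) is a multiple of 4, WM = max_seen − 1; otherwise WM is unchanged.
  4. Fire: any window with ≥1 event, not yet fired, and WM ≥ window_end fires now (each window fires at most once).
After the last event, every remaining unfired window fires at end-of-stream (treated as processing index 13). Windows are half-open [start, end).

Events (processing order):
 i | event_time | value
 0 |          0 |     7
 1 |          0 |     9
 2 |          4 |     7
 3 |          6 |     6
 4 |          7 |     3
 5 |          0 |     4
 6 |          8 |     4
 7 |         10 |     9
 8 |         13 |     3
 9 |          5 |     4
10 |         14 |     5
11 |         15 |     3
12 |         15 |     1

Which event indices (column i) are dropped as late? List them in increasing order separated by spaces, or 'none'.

i=0 t=0 v=7: → [0,3); WM=−∞
i=1 t=0 v=9: → [0,3); WM=−∞
i=2 t=4 v=7: → [4,7); WM=−∞
i=3 t=6 v=6: → [4,9); WM=5
i=4 t=7 v=3: → [4,10); WM=5
i=5 t=0 v=4: DROP (t<5-2); WM=5
i=6 t=8 v=4: → [4,11); WM=5
i=7 t=10 v=9: → [4,13); WM=9
i=8 t=13 v=3: → [13,16); WM=9
i=9 t=5 v=4: DROP (t<9-2); WM=9
i=10 t=14 v=5: → [13,17); WM=9
i=11 t=15 v=3: → [13,18); WM=14
i=12 t=15 v=1: → [13,18); WM=14

5 9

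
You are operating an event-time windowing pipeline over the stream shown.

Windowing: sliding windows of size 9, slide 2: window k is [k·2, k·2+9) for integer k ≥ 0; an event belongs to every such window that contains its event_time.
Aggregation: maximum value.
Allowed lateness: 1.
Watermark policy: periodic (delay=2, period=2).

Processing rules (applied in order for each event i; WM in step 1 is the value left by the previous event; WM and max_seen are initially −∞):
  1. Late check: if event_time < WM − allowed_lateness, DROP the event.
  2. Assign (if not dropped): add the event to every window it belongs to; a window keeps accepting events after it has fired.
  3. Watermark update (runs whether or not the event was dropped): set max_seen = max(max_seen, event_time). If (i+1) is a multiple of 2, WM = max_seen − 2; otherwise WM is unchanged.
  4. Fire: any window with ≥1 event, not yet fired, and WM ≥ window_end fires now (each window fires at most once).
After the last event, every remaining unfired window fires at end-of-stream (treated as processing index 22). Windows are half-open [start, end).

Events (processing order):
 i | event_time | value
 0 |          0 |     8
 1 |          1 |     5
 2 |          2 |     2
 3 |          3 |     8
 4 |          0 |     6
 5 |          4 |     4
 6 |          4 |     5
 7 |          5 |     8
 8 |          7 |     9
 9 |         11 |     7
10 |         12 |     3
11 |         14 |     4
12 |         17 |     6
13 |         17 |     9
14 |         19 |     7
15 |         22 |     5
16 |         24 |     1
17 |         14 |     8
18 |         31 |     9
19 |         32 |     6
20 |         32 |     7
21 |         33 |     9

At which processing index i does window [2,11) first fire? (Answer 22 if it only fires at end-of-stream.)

11

i=0 t=0 v=8: → [0,9); WM=−∞
i=1 t=1 v=5: → [0,9); WM=-1
i=2 t=2 v=2: → [2,11),[0,9); WM=-1
i=3 t=3 v=8: → [2,11),[0,9); WM=1
i=4 t=0 v=6: → [0,9); WM=1
i=5 t=4 v=4: → [4,13),[2,11),[0,9); WM=2
i=6 t=4 v=5: → [4,13),[2,11),[0,9); WM=2
i=7 t=5 v=8: → [4,13),[2,11),[0,9); WM=3
i=8 t=7 v=9: → [6,15),[4,13),[2,11),[0,9); WM=3
i=9 t=11 v=7: → [10,19),[8,17),[6,15),[4,13); WM=9; [0,9) fires=9
i=10 t=12 v=3: → [12,21),[10,19),[8,17),[6,15),[4,13); WM=9
i=11 t=14 v=4: → [14,23),[12,21),[10,19),[8,17),[6,15); WM=12; [2,11) fires=9
i=12 t=17 v=6: → [16,25),[14,23),[12,21),[10,19); WM=12
i=13 t=17 v=9: → [16,25),[14,23),[12,21),[10,19); WM=15; [4,13) fires=9 [6,15) fires=9
i=14 t=19 v=7: → [18,27),[16,25),[14,23),[12,21); WM=15
i=15 t=22 v=5: → [22,31),[20,29),[18,27),[16,25),[14,23); WM=20; [8,17) fires=7 [10,19) fires=9
i=16 t=24 v=1: → [24,33),[22,31),[20,29),[18,27),[16,25); WM=20
i=17 t=14 v=8: DROP (t<20-1); WM=22; [12,21) fires=9
i=18 t=31 v=9: → [30,39),[28,37),[26,35),[24,33); WM=22
i=19 t=32 v=6: → [32,41),[30,39),[28,37),[26,35),[24,33); WM=30; [14,23) fires=9 [16,25) fires=9 [18,27) fires=7 [20,29) fires=5
i=20 t=32 v=7: → [32,41),[30,39),[28,37),[26,35),[24,33); WM=30
i=21 t=33 v=9: → [32,41),[30,39),[28,37),[26,35); WM=31; [22,31) fires=5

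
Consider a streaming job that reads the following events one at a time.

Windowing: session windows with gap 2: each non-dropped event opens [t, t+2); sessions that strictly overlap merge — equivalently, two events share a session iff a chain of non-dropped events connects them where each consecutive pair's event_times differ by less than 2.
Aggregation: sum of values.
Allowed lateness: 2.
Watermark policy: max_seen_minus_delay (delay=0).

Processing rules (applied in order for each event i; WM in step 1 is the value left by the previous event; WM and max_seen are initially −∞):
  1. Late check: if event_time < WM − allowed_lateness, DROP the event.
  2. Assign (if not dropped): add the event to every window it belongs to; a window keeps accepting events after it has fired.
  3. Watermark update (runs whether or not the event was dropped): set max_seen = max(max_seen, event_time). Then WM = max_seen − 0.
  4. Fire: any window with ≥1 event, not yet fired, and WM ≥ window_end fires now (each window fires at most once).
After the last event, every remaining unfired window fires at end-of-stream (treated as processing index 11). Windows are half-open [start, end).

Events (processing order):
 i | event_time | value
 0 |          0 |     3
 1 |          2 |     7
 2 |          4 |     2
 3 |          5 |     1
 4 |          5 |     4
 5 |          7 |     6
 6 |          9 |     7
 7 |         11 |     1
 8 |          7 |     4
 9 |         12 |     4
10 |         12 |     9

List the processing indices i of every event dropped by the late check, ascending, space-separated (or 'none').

i=0 t=0 v=3: → [0,2); WM=0
i=1 t=2 v=7: → [2,4); WM=2
i=2 t=4 v=2: → [4,6); WM=4
i=3 t=5 v=1: → [4,7); WM=5
i=4 t=5 v=4: → [4,7); WM=5
i=5 t=7 v=6: → [7,9); WM=7
i=6 t=9 v=7: → [9,11); WM=9
i=7 t=11 v=1: → [11,13); WM=11
i=8 t=7 v=4: DROP (t<11-2); WM=11
i=9 t=12 v=4: → [11,14); WM=12
i=10 t=12 v=9: → [11,14); WM=12

8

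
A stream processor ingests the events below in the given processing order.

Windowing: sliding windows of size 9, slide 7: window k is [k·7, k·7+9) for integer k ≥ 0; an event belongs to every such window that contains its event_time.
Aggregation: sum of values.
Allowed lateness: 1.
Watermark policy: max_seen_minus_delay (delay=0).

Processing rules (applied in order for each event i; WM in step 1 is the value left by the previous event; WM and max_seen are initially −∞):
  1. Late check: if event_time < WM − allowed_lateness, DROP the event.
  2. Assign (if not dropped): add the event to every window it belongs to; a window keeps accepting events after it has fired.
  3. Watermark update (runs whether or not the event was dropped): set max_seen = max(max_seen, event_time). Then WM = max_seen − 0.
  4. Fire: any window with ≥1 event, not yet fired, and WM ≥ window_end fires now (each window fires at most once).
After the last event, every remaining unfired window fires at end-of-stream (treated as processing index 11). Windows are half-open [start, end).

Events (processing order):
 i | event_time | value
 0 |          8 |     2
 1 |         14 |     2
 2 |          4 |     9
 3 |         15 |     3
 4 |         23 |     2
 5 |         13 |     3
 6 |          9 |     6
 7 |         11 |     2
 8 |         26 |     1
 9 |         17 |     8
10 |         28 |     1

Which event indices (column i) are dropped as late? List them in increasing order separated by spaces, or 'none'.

2 5 6 7 9

i=0 t=8 v=2: → [7,16),[0,9); WM=8
i=1 t=14 v=2: → [14,23),[7,16); WM=14; [0,9) fires=2
i=2 t=4 v=9: DROP (t<14-1); WM=14
i=3 t=15 v=3: → [14,23),[7,16); WM=15
i=4 t=23 v=2: → [21,30); WM=23; [7,16) fires=7 [14,23) fires=5
i=5 t=13 v=3: DROP (t<23-1); WM=23
i=6 t=9 v=6: DROP (t<23-1); WM=23
i=7 t=11 v=2: DROP (t<23-1); WM=23
i=8 t=26 v=1: → [21,30); WM=26
i=9 t=17 v=8: DROP (t<26-1); WM=26
i=10 t=28 v=1: → [28,37),[21,30); WM=28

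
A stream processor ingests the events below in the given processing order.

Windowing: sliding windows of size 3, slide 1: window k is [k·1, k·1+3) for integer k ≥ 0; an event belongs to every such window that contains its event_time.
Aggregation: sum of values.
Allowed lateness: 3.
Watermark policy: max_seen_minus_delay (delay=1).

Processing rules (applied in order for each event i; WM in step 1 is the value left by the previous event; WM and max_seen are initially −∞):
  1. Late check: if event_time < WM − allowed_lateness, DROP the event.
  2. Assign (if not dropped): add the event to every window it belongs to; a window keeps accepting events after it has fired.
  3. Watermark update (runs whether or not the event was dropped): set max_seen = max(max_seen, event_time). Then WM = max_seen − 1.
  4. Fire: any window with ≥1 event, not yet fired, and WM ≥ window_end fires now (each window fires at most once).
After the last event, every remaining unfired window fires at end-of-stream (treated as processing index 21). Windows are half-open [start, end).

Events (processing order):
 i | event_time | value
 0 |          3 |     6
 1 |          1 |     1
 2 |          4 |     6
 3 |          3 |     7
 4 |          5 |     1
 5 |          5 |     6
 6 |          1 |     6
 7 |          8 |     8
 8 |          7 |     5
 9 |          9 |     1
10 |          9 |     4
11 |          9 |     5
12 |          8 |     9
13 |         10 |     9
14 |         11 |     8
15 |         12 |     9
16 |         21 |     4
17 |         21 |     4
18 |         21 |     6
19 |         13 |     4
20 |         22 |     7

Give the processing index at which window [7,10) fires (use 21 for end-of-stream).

14

i=0 t=3 v=6: → [3,6),[2,5),[1,4); WM=2
i=1 t=1 v=1: → [1,4),[0,3); WM=2
i=2 t=4 v=6: → [4,7),[3,6),[2,5); WM=3; [0,3) fires=1
i=3 t=3 v=7: → [3,6),[2,5),[1,4); WM=3
i=4 t=5 v=1: → [5,8),[4,7),[3,6); WM=4; [1,4) fires=14
i=5 t=5 v=6: → [5,8),[4,7),[3,6); WM=4
i=6 t=1 v=6: → [1,4),[0,3); WM=4
i=7 t=8 v=8: → [8,11),[7,10),[6,9); WM=7; [2,5) fires=19 [3,6) fires=26 [4,7) fires=13
i=8 t=7 v=5: → [7,10),[6,9),[5,8); WM=7
i=9 t=9 v=1: → [9,12),[8,11),[7,10); WM=8; [5,8) fires=12
i=10 t=9 v=4: → [9,12),[8,11),[7,10); WM=8
i=11 t=9 v=5: → [9,12),[8,11),[7,10); WM=8
i=12 t=8 v=9: → [8,11),[7,10),[6,9); WM=8
i=13 t=10 v=9: → [10,13),[9,12),[8,11); WM=9; [6,9) fires=22
i=14 t=11 v=8: → [11,14),[10,13),[9,12); WM=10; [7,10) fires=32
i=15 t=12 v=9: → [12,15),[11,14),[10,13); WM=11; [8,11) fires=36
i=16 t=21 v=4: → [21,24),[20,23),[19,22); WM=20; [9,12) fires=27 [10,13) fires=26 [11,14) fires=17 [12,15) fires=9
i=17 t=21 v=4: → [21,24),[20,23),[19,22); WM=20
i=18 t=21 v=6: → [21,24),[20,23),[19,22); WM=20
i=19 t=13 v=4: DROP (t<20-3); WM=20
i=20 t=22 v=7: → [22,25),[21,24),[20,23); WM=21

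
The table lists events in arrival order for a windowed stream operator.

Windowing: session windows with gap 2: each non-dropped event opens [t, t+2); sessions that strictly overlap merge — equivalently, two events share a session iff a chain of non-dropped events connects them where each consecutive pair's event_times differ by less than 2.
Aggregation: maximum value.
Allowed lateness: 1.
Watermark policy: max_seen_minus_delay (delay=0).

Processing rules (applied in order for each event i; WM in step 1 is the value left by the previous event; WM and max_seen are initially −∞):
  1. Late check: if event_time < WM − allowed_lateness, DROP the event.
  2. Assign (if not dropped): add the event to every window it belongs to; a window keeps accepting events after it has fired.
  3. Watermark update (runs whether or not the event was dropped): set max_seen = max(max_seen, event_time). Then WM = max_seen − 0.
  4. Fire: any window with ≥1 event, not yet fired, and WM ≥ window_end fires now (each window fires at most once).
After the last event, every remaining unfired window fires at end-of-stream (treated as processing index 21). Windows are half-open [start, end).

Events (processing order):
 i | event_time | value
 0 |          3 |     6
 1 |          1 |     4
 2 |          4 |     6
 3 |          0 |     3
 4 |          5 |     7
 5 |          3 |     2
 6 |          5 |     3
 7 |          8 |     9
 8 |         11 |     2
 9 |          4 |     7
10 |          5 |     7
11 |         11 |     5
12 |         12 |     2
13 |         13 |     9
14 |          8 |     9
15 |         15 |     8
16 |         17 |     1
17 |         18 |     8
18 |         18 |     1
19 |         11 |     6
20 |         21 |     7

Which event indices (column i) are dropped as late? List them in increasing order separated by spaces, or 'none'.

i=0 t=3 v=6: → [3,5); WM=3
i=1 t=1 v=4: DROP (t<3-1); WM=3
i=2 t=4 v=6: → [3,6); WM=4
i=3 t=0 v=3: DROP (t<4-1); WM=4
i=4 t=5 v=7: → [3,7); WM=5
i=5 t=3 v=2: DROP (t<5-1); WM=5
i=6 t=5 v=3: → [3,7); WM=5
i=7 t=8 v=9: → [8,10); WM=8
i=8 t=11 v=2: → [11,13); WM=11
i=9 t=4 v=7: DROP (t<11-1); WM=11
i=10 t=5 v=7: DROP (t<11-1); WM=11
i=11 t=11 v=5: → [11,13); WM=11
i=12 t=12 v=2: → [11,14); WM=12
i=13 t=13 v=9: → [11,15); WM=13
i=14 t=8 v=9: DROP (t<13-1); WM=13
i=15 t=15 v=8: → [15,17); WM=15
i=16 t=17 v=1: → [17,19); WM=17
i=17 t=18 v=8: → [17,20); WM=18
i=18 t=18 v=1: → [17,20); WM=18
i=19 t=11 v=6: DROP (t<18-1); WM=18
i=20 t=21 v=7: → [21,23); WM=21

1 3 5 9 10 14 19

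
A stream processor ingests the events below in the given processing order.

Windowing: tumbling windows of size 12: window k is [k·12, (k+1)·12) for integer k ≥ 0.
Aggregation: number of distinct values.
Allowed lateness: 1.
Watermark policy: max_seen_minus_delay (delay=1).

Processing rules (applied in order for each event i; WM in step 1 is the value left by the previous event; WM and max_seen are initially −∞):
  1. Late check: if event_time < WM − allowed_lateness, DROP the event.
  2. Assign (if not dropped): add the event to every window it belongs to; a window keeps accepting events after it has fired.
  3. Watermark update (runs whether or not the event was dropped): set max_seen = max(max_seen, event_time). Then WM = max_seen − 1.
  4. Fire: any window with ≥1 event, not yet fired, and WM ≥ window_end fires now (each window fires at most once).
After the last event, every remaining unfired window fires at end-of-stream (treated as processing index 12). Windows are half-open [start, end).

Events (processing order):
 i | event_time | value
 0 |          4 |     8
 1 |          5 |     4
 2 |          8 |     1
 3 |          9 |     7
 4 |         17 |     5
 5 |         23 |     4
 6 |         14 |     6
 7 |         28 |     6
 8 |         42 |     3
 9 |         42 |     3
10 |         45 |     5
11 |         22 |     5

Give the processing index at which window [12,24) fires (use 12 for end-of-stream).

7

i=0 t=4 v=8: → [0,12); WM=3
i=1 t=5 v=4: → [0,12); WM=4
i=2 t=8 v=1: → [0,12); WM=7
i=3 t=9 v=7: → [0,12); WM=8
i=4 t=17 v=5: → [12,24); WM=16; [0,12) fires=4
i=5 t=23 v=4: → [12,24); WM=22
i=6 t=14 v=6: DROP (t<22-1); WM=22
i=7 t=28 v=6: → [24,36); WM=27; [12,24) fires=2
i=8 t=42 v=3: → [36,48); WM=41; [24,36) fires=1
i=9 t=42 v=3: → [36,48); WM=41
i=10 t=45 v=5: → [36,48); WM=44
i=11 t=22 v=5: DROP (t<44-1); WM=44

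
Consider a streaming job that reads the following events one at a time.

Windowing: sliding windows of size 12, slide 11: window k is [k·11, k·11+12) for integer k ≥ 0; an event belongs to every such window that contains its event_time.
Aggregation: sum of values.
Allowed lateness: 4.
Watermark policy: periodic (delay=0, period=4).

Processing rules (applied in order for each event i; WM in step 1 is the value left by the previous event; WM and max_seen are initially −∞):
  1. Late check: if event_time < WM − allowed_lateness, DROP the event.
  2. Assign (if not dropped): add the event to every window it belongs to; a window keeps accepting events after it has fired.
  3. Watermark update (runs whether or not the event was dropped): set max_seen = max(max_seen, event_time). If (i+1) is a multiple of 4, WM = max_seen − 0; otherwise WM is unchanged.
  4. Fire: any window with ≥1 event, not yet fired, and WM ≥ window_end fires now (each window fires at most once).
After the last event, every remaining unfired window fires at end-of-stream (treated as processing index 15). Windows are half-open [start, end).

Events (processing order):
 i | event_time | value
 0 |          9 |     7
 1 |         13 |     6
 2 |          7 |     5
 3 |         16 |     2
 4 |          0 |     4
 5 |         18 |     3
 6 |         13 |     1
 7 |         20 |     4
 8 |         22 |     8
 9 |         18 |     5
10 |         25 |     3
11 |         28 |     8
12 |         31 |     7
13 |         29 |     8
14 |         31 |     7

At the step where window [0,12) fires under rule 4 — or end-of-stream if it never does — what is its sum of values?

i=0 t=9 v=7: → [0,12); WM=−∞
i=1 t=13 v=6: → [11,23); WM=−∞
i=2 t=7 v=5: → [0,12); WM=−∞
i=3 t=16 v=2: → [11,23); WM=16; [0,12) fires=12
i=4 t=0 v=4: DROP (t<16-4); WM=16
i=5 t=18 v=3: → [11,23); WM=16
i=6 t=13 v=1: → [11,23); WM=16
i=7 t=20 v=4: → [11,23); WM=20
i=8 t=22 v=8: → [22,34),[11,23); WM=20
i=9 t=18 v=5: → [11,23); WM=20
i=10 t=25 v=3: → [22,34); WM=20
i=11 t=28 v=8: → [22,34); WM=28; [11,23) fires=29
i=12 t=31 v=7: → [22,34); WM=28
i=13 t=29 v=8: → [22,34); WM=28
i=14 t=31 v=7: → [22,34); WM=28

12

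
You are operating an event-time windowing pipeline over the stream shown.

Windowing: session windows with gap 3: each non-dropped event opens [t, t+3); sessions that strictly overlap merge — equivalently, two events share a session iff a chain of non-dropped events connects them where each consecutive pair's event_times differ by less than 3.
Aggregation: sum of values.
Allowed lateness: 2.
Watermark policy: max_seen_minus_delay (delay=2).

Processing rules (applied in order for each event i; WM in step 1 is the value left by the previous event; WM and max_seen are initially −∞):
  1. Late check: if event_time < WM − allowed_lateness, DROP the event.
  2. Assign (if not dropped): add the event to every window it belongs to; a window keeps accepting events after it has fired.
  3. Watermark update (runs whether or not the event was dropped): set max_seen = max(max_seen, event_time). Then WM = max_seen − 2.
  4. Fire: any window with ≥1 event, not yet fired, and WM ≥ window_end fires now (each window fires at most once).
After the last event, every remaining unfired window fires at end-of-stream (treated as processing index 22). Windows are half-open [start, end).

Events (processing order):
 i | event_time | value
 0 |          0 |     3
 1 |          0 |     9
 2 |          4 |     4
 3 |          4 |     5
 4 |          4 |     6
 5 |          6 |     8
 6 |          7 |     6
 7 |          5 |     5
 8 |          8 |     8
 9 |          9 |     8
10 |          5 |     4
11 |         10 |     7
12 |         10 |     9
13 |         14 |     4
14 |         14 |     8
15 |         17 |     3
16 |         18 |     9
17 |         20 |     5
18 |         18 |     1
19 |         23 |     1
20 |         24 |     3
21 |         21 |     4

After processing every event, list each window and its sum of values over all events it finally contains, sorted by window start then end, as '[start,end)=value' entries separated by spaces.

i=0 t=0 v=3: → [0,3); WM=-2
i=1 t=0 v=9: → [0,3); WM=-2
i=2 t=4 v=4: → [4,7); WM=2
i=3 t=4 v=5: → [4,7); WM=2
i=4 t=4 v=6: → [4,7); WM=2
i=5 t=6 v=8: → [4,9); WM=4
i=6 t=7 v=6: → [4,10); WM=5
i=7 t=5 v=5: → [4,10); WM=5
i=8 t=8 v=8: → [4,11); WM=6
i=9 t=9 v=8: → [4,12); WM=7
i=10 t=5 v=4: → [4,12); WM=7
i=11 t=10 v=7: → [4,13); WM=8
i=12 t=10 v=9: → [4,13); WM=8
i=13 t=14 v=4: → [14,17); WM=12
i=14 t=14 v=8: → [14,17); WM=12
i=15 t=17 v=3: → [17,20); WM=15
i=16 t=18 v=9: → [17,21); WM=16
i=17 t=20 v=5: → [17,23); WM=18
i=18 t=18 v=1: → [17,23); WM=18
i=19 t=23 v=1: → [23,26); WM=21
i=20 t=24 v=3: → [23,27); WM=22
i=21 t=21 v=4: → [17,27); WM=22

[0,3)=12 [4,13)=70 [14,17)=12 [17,27)=26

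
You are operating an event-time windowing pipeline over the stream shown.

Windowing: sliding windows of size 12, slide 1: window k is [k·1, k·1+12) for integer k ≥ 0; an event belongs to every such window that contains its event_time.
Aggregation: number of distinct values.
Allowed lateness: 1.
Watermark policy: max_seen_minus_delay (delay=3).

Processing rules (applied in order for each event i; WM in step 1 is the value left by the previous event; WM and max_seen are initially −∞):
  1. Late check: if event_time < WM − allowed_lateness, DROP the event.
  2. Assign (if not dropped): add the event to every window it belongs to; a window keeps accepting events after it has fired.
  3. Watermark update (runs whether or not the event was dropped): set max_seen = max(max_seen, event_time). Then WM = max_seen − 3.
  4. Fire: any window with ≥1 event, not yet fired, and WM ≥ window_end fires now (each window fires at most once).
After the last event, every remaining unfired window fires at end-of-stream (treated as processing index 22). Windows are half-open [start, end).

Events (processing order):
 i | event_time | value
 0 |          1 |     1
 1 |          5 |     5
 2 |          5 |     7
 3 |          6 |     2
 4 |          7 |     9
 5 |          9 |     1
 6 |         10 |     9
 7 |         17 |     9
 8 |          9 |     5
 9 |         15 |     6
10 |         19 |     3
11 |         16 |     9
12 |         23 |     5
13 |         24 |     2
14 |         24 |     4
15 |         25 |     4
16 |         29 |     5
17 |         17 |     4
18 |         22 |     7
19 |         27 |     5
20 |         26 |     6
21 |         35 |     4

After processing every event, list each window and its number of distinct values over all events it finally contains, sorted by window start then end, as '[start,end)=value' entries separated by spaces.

i=0 t=1 v=1: → [1,13),[0,12); WM=-2
i=1 t=5 v=5: → [5,17),[4,16),[3,15),[2,14),[1,13),[0,12); WM=2
i=2 t=5 v=7: → [5,17),[4,16),[3,15),[2,14),[1,13),[0,12); WM=2
i=3 t=6 v=2: → [6,18),[5,17),[4,16),[3,15),[2,14),[1,13),[0,12); WM=3
i=4 t=7 v=9: → [7,19),[6,18),[5,17),[4,16),[3,15),[2,14),[1,13),[0,12); WM=4
i=5 t=9 v=1: → [9,21),[8,20),[7,19),[6,18),[5,17),[4,16),[3,15),[2,14),[1,13),[0,12); WM=6
i=6 t=10 v=9: → [10,22),[9,21),[8,20),[7,19),[6,18),[5,17),[4,16),[3,15),[2,14),[1,13),[0,12); WM=7
i=7 t=17 v=9: → [17,29),[16,28),[15,27),[14,26),[13,25),[12,24),[11,23),[10,22),[9,21),[8,20),[7,19),[6,18); WM=14; [0,12) fires=5 [1,13) fires=5 [2,14) fires=5
i=8 t=9 v=5: DROP (t<14-1); WM=14
i=9 t=15 v=6: → [15,27),[14,26),[13,25),[12,24),[11,23),[10,22),[9,21),[8,20),[7,19),[6,18),[5,17),[4,16); WM=14
i=10 t=19 v=3: → [19,31),[18,30),[17,29),[16,28),[15,27),[14,26),[13,25),[12,24),[11,23),[10,22),[9,21),[8,20); WM=16; [3,15) fires=5 [4,16) fires=6
i=11 t=16 v=9: → [16,28),[15,27),[14,26),[13,25),[12,24),[11,23),[10,22),[9,21),[8,20),[7,19),[6,18),[5,17); WM=16
i=12 t=23 v=5: → [23,35),[22,34),[21,33),[20,32),[19,31),[18,30),[17,29),[16,28),[15,27),[14,26),[13,25),[12,24); WM=20; [5,17) fires=6 [6,18) fires=4 [7,19) fires=3 [8,20) fires=4
i=13 t=24 v=2: → [24,36),[23,35),[22,34),[21,33),[20,32),[19,31),[18,30),[17,29),[16,28),[15,27),[14,26),[13,25); WM=21; [9,21) fires=4
i=14 t=24 v=4: → [24,36),[23,35),[22,34),[21,33),[20,32),[19,31),[18,30),[17,29),[16,28),[15,27),[14,26),[13,25); WM=21
i=15 t=25 v=4: → [25,37),[24,36),[23,35),[22,34),[21,33),[20,32),[19,31),[18,30),[17,29),[16,28),[15,27),[14,26); WM=22; [10,22) fires=3
i=16 t=29 v=5: → [29,41),[28,40),[27,39),[26,38),[25,37),[24,36),[23,35),[22,34),[21,33),[20,32),[19,31),[18,30); WM=26; [11,23) fires=3 [12,24) fires=4 [13,25) fires=6 [14,26) fires=6
i=17 t=17 v=4: DROP (t<26-1); WM=26
i=18 t=22 v=7: DROP (t<26-1); WM=26
i=19 t=27 v=5: → [27,39),[26,38),[25,37),[24,36),[23,35),[22,34),[21,33),[20,32),[19,31),[18,30),[17,29),[16,28); WM=26
i=20 t=26 v=6: → [26,38),[25,37),[24,36),[23,35),[22,34),[21,33),[20,32),[19,31),[18,30),[17,29),[16,28),[15,27); WM=26
i=21 t=35 v=4: → [35,47),[34,46),[33,45),[32,44),[31,43),[30,42),[29,41),[28,40),[27,39),[26,38),[25,37),[24,36); WM=32; [15,27) fires=6 [16,28) fires=6 [17,29) fires=6 [18,30) fires=5 [19,31) fires=5 [20,32) fires=4

[0,12)=5 [1,13)=5 [2,14)=5 [3,15)=5 [4,16)=6 [5,17)=6 [6,18)=4 [7,19)=3 [8,20)=4 [9,21)=4 [10,22)=3 [11,23)=3 [12,24)=4 [13,25)=6 [14,26)=6 [15,27)=6 [16,28)=6 [17,29)=6 [18,30)=5 [19,31)=5 [20,32)=4 [21,33)=4 [22,34)=4 [23,35)=4 [24,36)=4 [25,37)=3 [26,38)=3 [27,39)=2 [28,40)=2 [29,41)=2 [30,42)=1 [31,43)=1 [32,44)=1 [33,45)=1 [34,46)=1 [35,47)=1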